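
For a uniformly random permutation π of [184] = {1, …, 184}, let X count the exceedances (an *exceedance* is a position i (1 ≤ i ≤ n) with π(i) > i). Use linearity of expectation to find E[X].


Write X = Σ_{i=1}^{184} X_i, where X_i = 1_{π(i) > i}.
For each fixed i, π(i) is uniform over {1, …, 184} (marginal of a uniform permutation), so P[π(i) > i] = (n − i)/n. Summing: Σ_{i=1}^{184} (n − i)/n = (0 + 1 + … + 183)/184 = 184(184 − 1)/(2·184) = (184 − 1)/2.
Hence E[X] = Σ_{i=1}^{184} (184 − i)/184 = 183/2 ≈ 91.50000.

E[X] = 183/2 = 91.50000.


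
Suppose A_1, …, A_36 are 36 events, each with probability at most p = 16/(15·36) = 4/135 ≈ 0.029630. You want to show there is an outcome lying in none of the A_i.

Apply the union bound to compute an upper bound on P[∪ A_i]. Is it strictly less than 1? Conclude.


Union bound: P[∪_{i=1}^{36} A_i] ≤ Σ_i P[A_i] ≤ 36·p = 36·(4/135) = 16/15.
Numerically: 16/15 ≈ 1.066667.
Is 16/15 < 1? NO.
Since the bound 16/15 is ≥ 1, the union bound is uninformative here; it does NOT by itself certify existence.

36·p = 16/15 ≈ 1.066667; existence NOT certified by the union bound.


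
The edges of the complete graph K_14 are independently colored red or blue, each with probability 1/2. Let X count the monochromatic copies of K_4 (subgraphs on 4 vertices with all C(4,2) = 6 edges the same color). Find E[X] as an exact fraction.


Let X = Σ_S X_S over the C(14, 4) = 1001 subsets S of size 4, where X_S = 1 if the K_4 on S is monochromatic.
For a fixed S, the K_4 on S has C(4, 2) = 6 edges. P[all 6 edges red] = (1/2)^6, and likewise for blue, so P[monochromatic] = 2·(1/2)^6 = 2^{1 − 6} = 1/32.
Summing: E[X] = C(14, 4) · 2^{1 − 6} = 1001 · 1/32 = 1001/32.
Numerically: E[X] ≈ 31.2812.

E[X] = C(14,4)·2^(1−C(4,2)) = 1001/32 ≈ 31.2812.


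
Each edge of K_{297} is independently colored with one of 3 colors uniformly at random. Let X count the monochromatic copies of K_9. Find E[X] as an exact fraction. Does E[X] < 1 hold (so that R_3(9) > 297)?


E[X] = C(297, 9) · 3^{1 − 36} = 43842345008337645 · 3^{−35} = 43842345008337645/50031545098999707.
As a reduced fraction: E[X] = 14614115002779215/16677181699666569 ≈ 0.876.
Is E[X] < 1? YES.
Since E[X] < 1, there exists a 3-coloring of K_{297} with no monochromatic K_9; hence R_3(9) > 297.

E[X] = 14614115002779215/16677181699666569 ≈ 0.876; E[X] < 1, so R_3(9) > 297.


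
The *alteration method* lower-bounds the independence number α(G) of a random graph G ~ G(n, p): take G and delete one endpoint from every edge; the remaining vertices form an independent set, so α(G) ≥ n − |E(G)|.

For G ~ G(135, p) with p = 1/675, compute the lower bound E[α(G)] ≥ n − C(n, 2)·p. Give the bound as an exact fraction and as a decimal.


E[|E(G)|] = C(135, 2)·p = 9045 · (1/675) = 67/5.
E[α(G)] ≥ n − E[|E(G)|] = 135 − 67/5 = 608/5.
Numerically: ≈ 121.600.
(This is only a lower bound; the true E[α(G)] may be larger.)

E[α(G)] ≥ 608/5 ≈ 121.600.


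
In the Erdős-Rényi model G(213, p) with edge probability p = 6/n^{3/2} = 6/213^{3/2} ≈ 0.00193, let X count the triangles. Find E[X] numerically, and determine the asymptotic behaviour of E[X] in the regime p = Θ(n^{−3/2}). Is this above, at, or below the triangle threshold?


Number of potential triangles: C(213, 3) = 1587986.
Each occurs with probability p³ ≈ (0.00193)³ ≈ 7.190276e-09.
By linearity: E[X] = C(213, 3)·p³ ≈ 1587986 · 7.190276e-09 ≈ 0.0114.
Since α = 3/2 > 1, p = c/n^{3/2} = o(1/n) is below the triangle threshold p ~ 1/n. Asymptotically E[X] ~ (c³/6)·n^{3(1−α)} = (6³/6)·n^{-1.5} → 0, so by Markov's inequality G has no triangles w.h.p.

E[X] ≈ 0.0114; in regime p = Θ(1/n^{3/2}) E[X] tends to 0 (below the triangle threshold p ~ 1/n).


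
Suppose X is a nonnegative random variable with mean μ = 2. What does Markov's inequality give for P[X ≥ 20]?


μ = E[X] = 2, a = 20.
Markov: P[X ≥ 20] ≤ μ/a = (2)/20 = 1/10.
Numerically: ≈ 0.10000.
(Since a = 20 > μ = 2.00000, the bound 1/10 is < 1 and informative.)

P[X ≥ 20] ≤ 1/10 ≈ 0.10000.


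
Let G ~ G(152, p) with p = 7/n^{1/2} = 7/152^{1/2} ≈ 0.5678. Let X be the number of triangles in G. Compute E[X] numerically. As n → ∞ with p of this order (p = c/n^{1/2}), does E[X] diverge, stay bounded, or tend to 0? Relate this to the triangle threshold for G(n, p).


Number of potential triangles: C(152, 3) = 573800.
Each occurs with probability p³ ≈ (0.5678)³ ≈ 1.830327e-01.
By linearity: E[X] = C(152, 3)·p³ ≈ 573800 · 1.830327e-01 ≈ 105024.1758.
Since α = 1/2 < 1, p = c/n^{1/2} ≫ 1/n is above the triangle threshold p ~ 1/n. Asymptotically E[X] ~ (c³/6)·n^{3(1−α)} = (7³/6)·n^{1.5} → ∞; triangles are abundant w.h.p.

E[X] ≈ 105024.1758; in regime p = Θ(1/n^{1/2}) E[X] diverges (above the triangle threshold p ~ 1/n).


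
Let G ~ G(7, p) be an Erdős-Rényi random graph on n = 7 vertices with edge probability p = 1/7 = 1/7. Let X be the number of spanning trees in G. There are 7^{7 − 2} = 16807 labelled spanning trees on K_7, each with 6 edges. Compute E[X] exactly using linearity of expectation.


K_7 has 7^{7 − 2} = 16807 labelled spanning trees.
For each such spanning tree H, let X_H = 1 if all 6 edges of H are present in G. Then P[X_H = 1] = p^{6} = (1/7)^{6} = 1/117649.
Summing the indicators: E[X] = Σ_H E[X_H] = 16807 · p^{6} = 16807 · 1/117649 = 1/7.
Numerically: E[X] ≈ 0.143.

E[X] = 16807 · (1/7)^{6} = 1/7 ≈ 0.143.


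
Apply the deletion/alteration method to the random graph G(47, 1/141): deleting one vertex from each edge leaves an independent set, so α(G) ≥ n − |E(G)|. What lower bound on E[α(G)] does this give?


E[|E(G)|] = C(47, 2)·p = 1081 · (1/141) = 23/3.
E[α(G)] ≥ n − E[|E(G)|] = 47 − 23/3 = 118/3.
Numerically: ≈ 39.333.
(This is only a lower bound; the true E[α(G)] may be larger.)

E[α(G)] ≥ 118/3 ≈ 39.333.


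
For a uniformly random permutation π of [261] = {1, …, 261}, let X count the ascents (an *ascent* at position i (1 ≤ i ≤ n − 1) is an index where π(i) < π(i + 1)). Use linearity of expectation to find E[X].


Write X = Σ X_I over i = 1, …, 260, with X_I the indicator of one ascent.
There are 260 indicators.
For each fixed i, the pair (π(i), π(i+1)) is a uniformly random ordered pair of distinct values from {1, …, 261}; by symmetry P[π(i) < π(i+1)] = 1/2.
By linearity: E[X] = 260 · (1/2) = (261 − 1) · (1/2) = 130 ≈ 130.000.

E[X] = 130 = 130.000.


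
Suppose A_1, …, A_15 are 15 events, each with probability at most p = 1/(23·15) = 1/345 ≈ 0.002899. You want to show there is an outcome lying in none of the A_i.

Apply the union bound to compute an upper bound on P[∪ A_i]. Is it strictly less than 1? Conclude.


Union bound: P[∪_{i=1}^{15} A_i] ≤ Σ_i P[A_i] ≤ 15·p = 15·(1/345) = 1/23.
Numerically: 1/23 ≈ 0.043478.
Is 1/23 < 1? YES.
Since P[∪ A_i] ≤ 1/23 < 1, the complement has P[∩ A_i^c] ≥ 1 − 1/23 = 22/23 > 0, so some outcome avoids every A_i.

15·p = 1/23 ≈ 0.043478; existence CERTIFIED by the union bound.


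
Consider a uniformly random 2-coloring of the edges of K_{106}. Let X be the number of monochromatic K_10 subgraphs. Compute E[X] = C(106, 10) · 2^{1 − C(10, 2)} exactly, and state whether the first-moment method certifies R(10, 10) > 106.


E[X] = C(106, 10) · 2^{1 − 45} = 31853506369685 · 2^{−44} = 31853506369685/17592186044416.
As a reduced fraction: E[X] = 31853506369685/17592186044416 ≈ 1.8107.
Is E[X] < 1? NO.
Since E[X] ≥ 1, the first-moment bound is inconclusive at n = 106; it does NOT by itself certify R(10, 10) > 106.

E[X] = 31853506369685/17592186044416 ≈ 1.8107; E[X] ≥ 1; first-moment method inconclusive here.


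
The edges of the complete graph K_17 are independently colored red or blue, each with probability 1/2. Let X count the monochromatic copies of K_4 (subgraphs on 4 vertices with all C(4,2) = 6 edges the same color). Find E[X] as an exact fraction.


Let X = Σ_S X_S over the C(17, 4) = 2380 subsets S of size 4, where X_S = 1 if the K_4 on S is monochromatic.
For a fixed S, the K_4 on S has C(4, 2) = 6 edges. P[all 6 edges red] = (1/2)^6, and likewise for blue, so P[monochromatic] = 2·(1/2)^6 = 2^{1 − 6} = 1/32.
By linearity of expectation: E[X] = C(17, 4) · 2^{1 − 6} = 2380 · 1/32 = 595/8.
Numerically: E[X] ≈ 74.3750.

E[X] = C(17,4)·2^(1−C(4,2)) = 595/8 ≈ 74.3750.


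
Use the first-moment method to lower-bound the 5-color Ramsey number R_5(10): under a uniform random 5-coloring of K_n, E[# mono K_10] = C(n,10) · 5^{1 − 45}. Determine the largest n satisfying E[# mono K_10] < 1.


We need C(n, 10) · 5^{1 − 45} < 1, i.e. C(n, 10) < 5^{45 − 1} = 5684341886080801486968994140625.
Check values of n near the boundary:
  n = 5386: C(5386, 10) = 5613966214234562222231428510561; 5613966214234562222231428510561 < 5684341886080801486968994140625? YES
  n = 5387: C(5387, 10) = 5624406917627224603154306376491; 5624406917627224603154306376491 < 5684341886080801486968994140625? YES
  n = 5388: C(5388, 10) = 5634865093375880654852250419586; 5634865093375880654852250419586 < 5684341886080801486968994140625? YES
  n = 5389: C(5389, 10) = 5645340767466558997768874792926; 5645340767466558997768874792926 < 5684341886080801486968994140625? YES
  n = 5390: C(5390, 10) = 5655833965919099070255434039753; 5655833965919099070255434039753 < 5684341886080801486968994140625? YES
  n = 5391: C(5391, 10) = 5666344714787188828795213697883; 5666344714787188828795213697883 < 5684341886080801486968994140625? YES
  n = 5392: C(5392, 10) = 5676873040158402483252283957448; 5676873040158402483252283957448 < 5684341886080801486968994140625? YES
  n = 5393: C(5393, 10) = 5687418968154238267170642278008; 5687418968154238267170642278008 < 5684341886080801486968994140625? NO
The largest n with C(n, 10) < 5684341886080801486968994140625 is n = 5392 (where E[X] = 5676873040158402483252283957448/5684341886080801486968994140625 ≈ 0.9987). Hence R_5(10) > 5392, i.e. R_5(10) ≥ 5393.

Largest n = 5392; hence R_5(10) > 5392.


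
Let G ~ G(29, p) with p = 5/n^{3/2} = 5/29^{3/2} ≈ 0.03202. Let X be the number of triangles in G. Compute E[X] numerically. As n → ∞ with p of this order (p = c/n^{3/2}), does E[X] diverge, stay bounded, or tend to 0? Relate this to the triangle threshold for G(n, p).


Number of potential triangles: C(29, 3) = 3654.
Each occurs with probability p³ ≈ (0.03202)³ ≈ 3.281852e-05.
By linearity: E[X] = C(29, 3)·p³ ≈ 3654 · 3.281852e-05 ≈ 0.1199.
Since α = 3/2 > 1, p = c/n^{3/2} = o(1/n) is below the triangle threshold p ~ 1/n. Asymptotically E[X] ~ (c³/6)·n^{3(1−α)} = (5³/6)·n^{-1.5} → 0, so by Markov's inequality G has no triangles w.h.p.

E[X] ≈ 0.1199; in regime p = Θ(1/n^{3/2}) E[X] tends to 0 (below the triangle threshold p ~ 1/n).


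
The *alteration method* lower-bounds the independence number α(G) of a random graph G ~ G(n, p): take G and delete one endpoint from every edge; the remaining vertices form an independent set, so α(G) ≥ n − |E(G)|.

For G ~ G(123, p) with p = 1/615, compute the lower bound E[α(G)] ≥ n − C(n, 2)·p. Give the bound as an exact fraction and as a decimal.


E[|E(G)|] = C(123, 2)·p = 7503 · (1/615) = 61/5.
E[α(G)] ≥ n − E[|E(G)|] = 123 − 61/5 = 554/5.
Numerically: ≈ 110.8000.
(This is only a lower bound; the true E[α(G)] may be larger.)

E[α(G)] ≥ 554/5 ≈ 110.8000.


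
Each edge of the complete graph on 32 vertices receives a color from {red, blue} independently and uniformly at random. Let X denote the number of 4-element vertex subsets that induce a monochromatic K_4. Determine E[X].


Let X = Σ_S X_S over the C(32, 4) = 35960 subsets S of size 4, where X_S = 1 if the K_4 on S is monochromatic.
For a fixed S, the K_4 on S has C(4, 2) = 6 edges. P[all 6 edges red] = (1/2)^6, and likewise for blue, so P[monochromatic] = 2·(1/2)^6 = 2^{1 − 6} = 1/32.
By linearity: E[X] = C(32, 4) · 2^{1 − 6} = 35960 · 1/32 = 4495/4.
Numerically: E[X] ≈ 1123.750.

E[X] = C(32,4)·2^(1−C(4,2)) = 4495/4 ≈ 1123.750.


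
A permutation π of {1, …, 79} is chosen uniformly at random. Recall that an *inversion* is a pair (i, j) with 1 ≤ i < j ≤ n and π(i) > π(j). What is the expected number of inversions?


Write X = Σ X_I over the C(79, 2) = 3081 pairs i < j, with X_I the indicator of one inversion.
There are 3081 indicators.
For each fixed pair i < j, the values π(i) and π(j) are two distinct elements of {1, …, 79} in uniformly random order; by symmetry P[π(i) > π(j)] = 1/2.
By linearity: E[X] = 3081 · (1/2) = C(79, 2) · (1/2) = 3081/2 = 3081/2 ≈ 1540.50000.

E[X] = 3081/2 = 1540.50000.


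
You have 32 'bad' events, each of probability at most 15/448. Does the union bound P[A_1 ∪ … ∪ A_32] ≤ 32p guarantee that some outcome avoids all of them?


Union bound: P[∪_{i=1}^{32} A_i] ≤ Σ_i P[A_i] ≤ 32·p = 32·(15/448) = 15/14.
Numerically: 15/14 ≈ 1.0714286.
Is 15/14 < 1? NO.
Since the bound 15/14 is ≥ 1, the union bound is uninformative here; it does NOT by itself certify existence.

32·p = 15/14 ≈ 1.0714286; existence NOT certified by the union bound.


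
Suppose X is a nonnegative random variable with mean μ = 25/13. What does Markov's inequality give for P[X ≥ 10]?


μ = E[X] = 25/13, a = 10.
Markov: P[X ≥ 10] ≤ μ/a = (25/13)/10 = 5/26.
Numerically: ≈ 0.19231.
(Since a = 10 > μ = 1.92308, the bound 5/26 is < 1 and informative.)

P[X ≥ 10] ≤ 5/26 ≈ 0.19231.


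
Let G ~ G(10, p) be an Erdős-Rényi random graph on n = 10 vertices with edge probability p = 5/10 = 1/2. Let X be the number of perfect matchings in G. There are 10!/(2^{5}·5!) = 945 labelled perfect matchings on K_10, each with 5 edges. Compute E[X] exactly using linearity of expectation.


K_10 has 10!/(2^{5}·5!) = 945 labelled perfect matchings.
For each such perfect matching H, let X_H = 1 if all 5 edges of H are present in G. Then P[X_H = 1] = p^{5} = (1/2)^{5} = 1/32.
By linearity: E[X] = Σ_H E[X_H] = 945 · p^{5} = 945 · 1/32 = 945/32.
Numerically: E[X] ≈ 29.531.

E[X] = 945 · (1/2)^{5} = 945/32 ≈ 29.531.


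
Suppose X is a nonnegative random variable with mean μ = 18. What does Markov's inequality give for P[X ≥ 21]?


μ = E[X] = 18, a = 21.
Markov: P[X ≥ 21] ≤ μ/a = (18)/21 = 6/7.
Numerically: ≈ 0.857.
(Since a = 21 > μ = 18.000, the bound 6/7 is < 1 and informative.)

P[X ≥ 21] ≤ 6/7 ≈ 0.857.


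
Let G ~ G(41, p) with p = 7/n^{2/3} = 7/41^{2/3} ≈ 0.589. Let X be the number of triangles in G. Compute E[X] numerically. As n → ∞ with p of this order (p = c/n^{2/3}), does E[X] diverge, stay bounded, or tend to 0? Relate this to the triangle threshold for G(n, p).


Number of potential triangles: C(41, 3) = 10660.
Each occurs with probability p³ ≈ (0.589)³ ≈ 2.04045e-01.
By linearity: E[X] = C(41, 3)·p³ ≈ 10660 · 2.04045e-01 ≈ 2175.122.
Since α = 2/3 < 1, p = c/n^{2/3} ≫ 1/n is above the triangle threshold p ~ 1/n. Asymptotically E[X] ~ (c³/6)·n^{3(1−α)} = (7³/6)·n^{1} → ∞; triangles are abundant w.h.p.

E[X] ≈ 2175.122; in regime p = Θ(1/n^{2/3}) E[X] diverges (above the triangle threshold p ~ 1/n).


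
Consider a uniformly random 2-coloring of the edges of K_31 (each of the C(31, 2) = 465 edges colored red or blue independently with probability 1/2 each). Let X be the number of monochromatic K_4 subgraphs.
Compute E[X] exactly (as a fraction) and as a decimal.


Let X = Σ_S X_S over the C(31, 4) = 31465 subsets S of size 4, where X_S = 1 if the K_4 on S is monochromatic.
For a fixed S, the K_4 on S has C(4, 2) = 6 edges. P[all 6 edges red] = (1/2)^6, and likewise for blue, so P[monochromatic] = 2·(1/2)^6 = 2^{1 − 6} = 1/32.
By linearity of expectation: E[X] = C(31, 4) · 2^{1 − 6} = 31465 · 1/32 = 31465/32.
Numerically: E[X] ≈ 983.2812.

E[X] = C(31,4)·2^(1−C(4,2)) = 31465/32 ≈ 983.2812.


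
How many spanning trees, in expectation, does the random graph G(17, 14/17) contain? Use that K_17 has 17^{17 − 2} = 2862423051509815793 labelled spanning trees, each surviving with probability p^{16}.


K_17 has 17^{17 − 2} = 2862423051509815793 labelled spanning trees.
For each such spanning tree H, let X_H = 1 if all 16 edges of H are present in G. Then P[X_H = 1] = p^{16} = (14/17)^{16} = 2177953337809371136/48661191875666868481.
By linearity: E[X] = Σ_H E[X_H] = 2862423051509815793 · p^{16} = 2862423051509815793 · 2177953337809371136/48661191875666868481 = 2177953337809371136/17.
Numerically: E[X] ≈ 1.28115e+17.

E[X] = 2862423051509815793 · (14/17)^{16} = 2177953337809371136/17 ≈ 1.28115e+17.


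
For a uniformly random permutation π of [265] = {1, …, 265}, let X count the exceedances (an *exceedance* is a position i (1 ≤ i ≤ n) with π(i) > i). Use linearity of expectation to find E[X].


Write X = Σ_{i=1}^{265} X_i, where X_i = 1_{π(i) > i}.
For each fixed i, π(i) is uniform over {1, …, 265} (marginal of a uniform permutation), so P[π(i) > i] = (n − i)/n. Summing: Σ_{i=1}^{265} (n − i)/n = (0 + 1 + … + 264)/265 = 265(265 − 1)/(2·265) = (265 − 1)/2.
Hence E[X] = Σ_{i=1}^{265} (265 − i)/265 = 132 ≈ 132.0000.

E[X] = 132 = 132.0000.


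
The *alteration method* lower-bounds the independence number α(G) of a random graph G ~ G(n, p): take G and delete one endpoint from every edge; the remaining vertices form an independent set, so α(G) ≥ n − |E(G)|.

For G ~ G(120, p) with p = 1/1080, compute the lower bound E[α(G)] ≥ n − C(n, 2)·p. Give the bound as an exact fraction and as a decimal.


E[|E(G)|] = C(120, 2)·p = 7140 · (1/1080) = 119/18.
E[α(G)] ≥ n − E[|E(G)|] = 120 − 119/18 = 2041/18.
Numerically: ≈ 113.3889.
(This is only a lower bound; the true E[α(G)] may be larger.)

E[α(G)] ≥ 2041/18 ≈ 113.3889.


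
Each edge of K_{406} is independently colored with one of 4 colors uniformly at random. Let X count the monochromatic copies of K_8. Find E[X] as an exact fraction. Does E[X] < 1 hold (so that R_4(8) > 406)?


E[X] = C(406, 8) · 4^{1 − 28} = 17082453897995850 · 4^{−27} = 17082453897995850/18014398509481984.
As a reduced fraction: E[X] = 8541226948997925/9007199254740992 ≈ 0.948.
Is E[X] < 1? YES.
Since E[X] < 1, there exists a 4-coloring of K_{406} with no monochromatic K_8; hence R_4(8) > 406.

E[X] = 8541226948997925/9007199254740992 ≈ 0.948; E[X] < 1, so R_4(8) > 406.


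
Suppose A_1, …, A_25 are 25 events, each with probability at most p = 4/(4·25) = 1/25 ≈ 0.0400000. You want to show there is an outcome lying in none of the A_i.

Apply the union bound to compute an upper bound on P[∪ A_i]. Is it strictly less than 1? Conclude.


Union bound: P[∪_{i=1}^{25} A_i] ≤ Σ_i P[A_i] ≤ 25·p = 25·(1/25) = 1.
Numerically: 1 ≈ 1.0000000.
Is 1 < 1? NO.
Since the bound 1 is ≥ 1, the union bound is uninformative here; it does NOT by itself certify existence.

25·p = 1 ≈ 1.0000000; existence NOT certified by the union bound.


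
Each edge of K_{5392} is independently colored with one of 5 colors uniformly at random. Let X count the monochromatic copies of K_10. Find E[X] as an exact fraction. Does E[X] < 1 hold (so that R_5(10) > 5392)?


E[X] = C(5392, 10) · 5^{1 − 45} = 5676873040158402483252283957448 · 5^{−44} = 5676873040158402483252283957448/5684341886080801486968994140625.
As a reduced fraction: E[X] = 5676873040158402483252283957448/5684341886080801486968994140625 ≈ 0.999.
Is E[X] < 1? YES.
Since E[X] < 1, there exists a 5-coloring of K_{5392} with no monochromatic K_10; hence R_5(10) > 5392.

E[X] = 5676873040158402483252283957448/5684341886080801486968994140625 ≈ 0.999; E[X] < 1, so R_5(10) > 5392.


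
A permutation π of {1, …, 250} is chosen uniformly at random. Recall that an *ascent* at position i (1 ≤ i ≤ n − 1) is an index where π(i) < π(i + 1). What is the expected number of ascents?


Write X = Σ X_I over i = 1, …, 249, with X_I the indicator of one ascent.
There are 249 indicators.
For each fixed i, the pair (π(i), π(i+1)) is a uniformly random ordered pair of distinct values from {1, …, 250}; by symmetry P[π(i) < π(i+1)] = 1/2.
By linearity: E[X] = 249 · (1/2) = (250 − 1) · (1/2) = 249/2 ≈ 124.500000.

E[X] = 249/2 = 124.500000.


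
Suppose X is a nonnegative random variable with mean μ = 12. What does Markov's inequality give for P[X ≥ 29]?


μ = E[X] = 12, a = 29.
Markov: P[X ≥ 29] ≤ μ/a = (12)/29 = 12/29.
Numerically: ≈ 0.4138.
(Since a = 29 > μ = 12.0000, the bound 12/29 is < 1 and informative.)

P[X ≥ 29] ≤ 12/29 ≈ 0.4138.


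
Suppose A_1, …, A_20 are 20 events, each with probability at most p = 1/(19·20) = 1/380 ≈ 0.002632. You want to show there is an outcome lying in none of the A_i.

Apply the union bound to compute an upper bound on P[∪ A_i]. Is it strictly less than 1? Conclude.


Union bound: P[∪_{i=1}^{20} A_i] ≤ Σ_i P[A_i] ≤ 20·p = 20·(1/380) = 1/19.
Numerically: 1/19 ≈ 0.052632.
Is 1/19 < 1? YES.
Since P[∪ A_i] ≤ 1/19 < 1, the complement has P[∩ A_i^c] ≥ 1 − 1/19 = 18/19 > 0, so some outcome avoids every A_i.

20·p = 1/19 ≈ 0.052632; existence CERTIFIED by the union bound.


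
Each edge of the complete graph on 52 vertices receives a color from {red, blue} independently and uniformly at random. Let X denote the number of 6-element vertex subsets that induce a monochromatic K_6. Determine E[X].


Let X = Σ_S X_S over the C(52, 6) = 20358520 subsets S of size 6, where X_S = 1 if the K_6 on S is monochromatic.
For a fixed S, the K_6 on S has C(6, 2) = 15 edges. P[all 15 edges red] = (1/2)^15, and likewise for blue, so P[monochromatic] = 2·(1/2)^15 = 2^{1 − 15} = 1/16384.
Summing: E[X] = C(52, 6) · 2^{1 − 15} = 20358520 · 1/16384 = 2544815/2048.
Numerically: E[X] ≈ 1242.585449.

E[X] = C(52,6)·2^(1−C(6,2)) = 2544815/2048 ≈ 1242.585449.


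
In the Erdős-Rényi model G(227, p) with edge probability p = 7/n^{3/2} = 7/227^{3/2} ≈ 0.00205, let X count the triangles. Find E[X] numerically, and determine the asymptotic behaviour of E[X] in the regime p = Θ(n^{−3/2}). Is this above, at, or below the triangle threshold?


Number of potential triangles: C(227, 3) = 1923825.
Each occurs with probability p³ ≈ (0.00205)³ ≈ 8.57389e-09.
By linearity: E[X] = C(227, 3)·p³ ≈ 1923825 · 8.57389e-09 ≈ 0.016.
Since α = 3/2 > 1, p = c/n^{3/2} = o(1/n) is below the triangle threshold p ~ 1/n. Asymptotically E[X] ~ (c³/6)·n^{3(1−α)} = (7³/6)·n^{-1.5} → 0, so by Markov's inequality G has no triangles w.h.p.

E[X] ≈ 0.016; in regime p = Θ(1/n^{3/2}) E[X] tends to 0 (below the triangle threshold p ~ 1/n).


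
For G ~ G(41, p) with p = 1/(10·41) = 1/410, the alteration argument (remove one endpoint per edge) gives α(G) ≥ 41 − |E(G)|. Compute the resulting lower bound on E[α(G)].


E[|E(G)|] = C(41, 2)·p = 820 · (1/410) = 2.
E[α(G)] ≥ n − E[|E(G)|] = 41 − 2 = 39.
Numerically: ≈ 39.000000.
(This is only a lower bound; the true E[α(G)] may be larger.)

E[α(G)] ≥ 39 ≈ 39.000000.


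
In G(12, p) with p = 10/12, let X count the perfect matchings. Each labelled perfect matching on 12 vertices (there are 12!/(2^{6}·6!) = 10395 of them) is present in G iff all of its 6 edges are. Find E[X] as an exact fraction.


K_12 has 12!/(2^{6}·6!) = 10395 labelled perfect matchings.
For each such perfect matching H, let X_H = 1 if all 6 edges of H are present in G. Then P[X_H = 1] = p^{6} = (5/6)^{6} = 15625/46656.
By linearity: E[X] = Σ_H E[X_H] = 10395 · p^{6} = 10395 · 15625/46656 = 6015625/1728.
Numerically: E[X] ≈ 3481.3.

E[X] = 10395 · (5/6)^{6} = 6015625/1728 ≈ 3481.3.


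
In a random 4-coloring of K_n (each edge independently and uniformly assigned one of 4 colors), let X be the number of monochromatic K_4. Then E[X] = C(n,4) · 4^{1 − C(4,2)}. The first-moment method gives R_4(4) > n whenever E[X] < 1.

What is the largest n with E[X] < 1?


We need C(n, 4) · 4^{1 − 6} < 1, i.e. C(n, 4) < 4^{6 − 1} = 1024.
Check values of n near the boundary:
  n = 8: C(8, 4) = 70; 70 < 1024? YES
  n = 9: C(9, 4) = 126; 126 < 1024? YES
  n = 10: C(10, 4) = 210; 210 < 1024? YES
  n = 11: C(11, 4) = 330; 330 < 1024? YES
  n = 12: C(12, 4) = 495; 495 < 1024? YES
  n = 13: C(13, 4) = 715; 715 < 1024? YES
  n = 14: C(14, 4) = 1001; 1001 < 1024? YES
  n = 15: C(15, 4) = 1365; 1365 < 1024? NO
  n = 16: C(16, 4) = 1820; 1820 < 1024? NO
  n = 17: C(17, 4) = 2380; 2380 < 1024? NO
The largest n with C(n, 4) < 1024 is n = 14 (where E[X] = 1001/1024 ≈ 0.9775). Hence R_4(4) > 14, i.e. R_4(4) ≥ 15.

Largest n = 14; hence R_4(4) > 14.


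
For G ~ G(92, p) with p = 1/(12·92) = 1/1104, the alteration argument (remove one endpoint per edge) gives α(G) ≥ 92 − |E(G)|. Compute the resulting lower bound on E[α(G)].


E[|E(G)|] = C(92, 2)·p = 4186 · (1/1104) = 91/24.
E[α(G)] ≥ n − E[|E(G)|] = 92 − 91/24 = 2117/24.
Numerically: ≈ 88.2083.
(This is only a lower bound; the true E[α(G)] may be larger.)

E[α(G)] ≥ 2117/24 ≈ 88.2083.


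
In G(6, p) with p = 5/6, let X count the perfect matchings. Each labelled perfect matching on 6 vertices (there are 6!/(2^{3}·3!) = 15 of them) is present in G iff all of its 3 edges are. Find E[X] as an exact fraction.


K_6 has 6!/(2^{3}·3!) = 15 labelled perfect matchings.
For each such perfect matching H, let X_H = 1 if all 3 edges of H are present in G. Then P[X_H = 1] = p^{3} = (5/6)^{3} = 125/216.
By linearity of expectation: E[X] = Σ_H E[X_H] = 15 · p^{3} = 15 · 125/216 = 625/72.
Numerically: E[X] ≈ 8.6806.

E[X] = 15 · (5/6)^{3} = 625/72 ≈ 8.6806.


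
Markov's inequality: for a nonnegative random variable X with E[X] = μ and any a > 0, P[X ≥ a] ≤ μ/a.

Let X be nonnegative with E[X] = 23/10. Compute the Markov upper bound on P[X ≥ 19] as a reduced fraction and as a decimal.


μ = E[X] = 23/10, a = 19.
Markov: P[X ≥ 19] ≤ μ/a = (23/10)/19 = 23/190.
Numerically: ≈ 0.121053.
(Since a = 19 > μ = 2.300000, the bound 23/190 is < 1 and informative.)

P[X ≥ 19] ≤ 23/190 ≈ 0.121053.


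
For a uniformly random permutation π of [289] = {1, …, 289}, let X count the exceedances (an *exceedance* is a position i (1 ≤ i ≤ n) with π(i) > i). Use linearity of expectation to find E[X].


Write X = Σ_{i=1}^{289} X_i, where X_i = 1_{π(i) > i}.
For each fixed i, π(i) is uniform over {1, …, 289} (marginal of a uniform permutation), so P[π(i) > i] = (n − i)/n. Summing: Σ_{i=1}^{289} (n − i)/n = (0 + 1 + … + 288)/289 = 289(289 − 1)/(2·289) = (289 − 1)/2.
Hence E[X] = Σ_{i=1}^{289} (289 − i)/289 = 144 ≈ 144.00000.

E[X] = 144 = 144.00000.


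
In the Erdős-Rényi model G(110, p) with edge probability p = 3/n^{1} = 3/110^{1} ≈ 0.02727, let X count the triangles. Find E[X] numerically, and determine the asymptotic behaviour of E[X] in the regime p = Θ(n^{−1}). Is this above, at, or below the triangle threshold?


Number of potential triangles: C(110, 3) = 215820.
Each occurs with probability p³ ≈ (0.02727)³ ≈ 2.028550e-05.
By linearity: E[X] = C(110, 3)·p³ ≈ 215820 · 2.028550e-05 ≈ 4.3780.
Here α = 1, so p = 3/n is exactly at the triangle threshold p ~ 1/n. Asymptotically E[X] → c³/6 = 3³/6 = 9/2 ≈ 4.5000, a bounded constant. In this regime the triangle count is asymptotically Poisson(c³/6).

E[X] ≈ 4.3780; in regime p = Θ(1/n^{1}) E[X] stays bounded (at the triangle threshold p ~ 1/n).


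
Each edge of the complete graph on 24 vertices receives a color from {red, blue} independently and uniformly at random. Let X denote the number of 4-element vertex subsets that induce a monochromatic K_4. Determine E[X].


Let X = Σ_S X_S over the C(24, 4) = 10626 subsets S of size 4, where X_S = 1 if the K_4 on S is monochromatic.
For a fixed S, the K_4 on S has C(4, 2) = 6 edges. P[all 6 edges red] = (1/2)^6, and likewise for blue, so P[monochromatic] = 2·(1/2)^6 = 2^{1 − 6} = 1/32.
By linearity of expectation: E[X] = C(24, 4) · 2^{1 − 6} = 10626 · 1/32 = 5313/16.
Numerically: E[X] ≈ 332.062.

E[X] = C(24,4)·2^(1−C(4,2)) = 5313/16 ≈ 332.062.


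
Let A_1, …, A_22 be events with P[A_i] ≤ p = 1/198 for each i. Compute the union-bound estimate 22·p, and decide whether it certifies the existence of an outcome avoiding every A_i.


Union bound: P[∪_{i=1}^{22} A_i] ≤ Σ_i P[A_i] ≤ 22·p = 22·(1/198) = 1/9.
Numerically: 1/9 ≈ 0.111.
Is 1/9 < 1? YES.
Since P[∪ A_i] ≤ 1/9 < 1, the complement has P[∩ A_i^c] ≥ 1 − 1/9 = 8/9 > 0, so some outcome avoids every A_i.

22·p = 1/9 ≈ 0.111; existence CERTIFIED by the union bound.


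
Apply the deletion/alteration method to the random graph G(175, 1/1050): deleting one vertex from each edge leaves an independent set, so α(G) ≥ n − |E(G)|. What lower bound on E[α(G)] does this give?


E[|E(G)|] = C(175, 2)·p = 15225 · (1/1050) = 29/2.
E[α(G)] ≥ n − E[|E(G)|] = 175 − 29/2 = 321/2.
Numerically: ≈ 160.500000.
(This is only a lower bound; the true E[α(G)] may be larger.)

E[α(G)] ≥ 321/2 ≈ 160.500000.


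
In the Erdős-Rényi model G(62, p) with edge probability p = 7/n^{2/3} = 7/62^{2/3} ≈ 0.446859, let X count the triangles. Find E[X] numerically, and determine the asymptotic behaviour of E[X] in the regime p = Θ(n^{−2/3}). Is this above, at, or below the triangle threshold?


Number of potential triangles: C(62, 3) = 37820.
Each occurs with probability p³ ≈ (0.446859)³ ≈ 8.92299688e-02.
By linearity: E[X] = C(62, 3)·p³ ≈ 37820 · 8.92299688e-02 ≈ 3374.677419.
Since α = 2/3 < 1, p = c/n^{2/3} ≫ 1/n is above the triangle threshold p ~ 1/n. Asymptotically E[X] ~ (c³/6)·n^{3(1−α)} = (7³/6)·n^{1} → ∞; triangles are abundant w.h.p.

E[X] ≈ 3374.677419; in regime p = Θ(1/n^{2/3}) E[X] diverges (above the triangle threshold p ~ 1/n).


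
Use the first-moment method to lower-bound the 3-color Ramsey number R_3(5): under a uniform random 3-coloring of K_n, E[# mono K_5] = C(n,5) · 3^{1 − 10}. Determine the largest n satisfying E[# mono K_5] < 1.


We need C(n, 5) · 3^{1 − 10} < 1, i.e. C(n, 5) < 3^{10 − 1} = 19683.
Check values of n near the boundary:
  n = 18: C(18, 5) = 8568; 8568 < 19683? YES
  n = 19: C(19, 5) = 11628; 11628 < 19683? YES
  n = 20: C(20, 5) = 15504; 15504 < 19683? YES
  n = 21: C(21, 5) = 20349; 20349 < 19683? NO
The largest n with C(n, 5) < 19683 is n = 20 (where E[X] = 5168/6561 ≈ 0.788). Hence R_3(5) > 20, i.e. R_3(5) ≥ 21.

Largest n = 20; hence R_3(5) > 20.


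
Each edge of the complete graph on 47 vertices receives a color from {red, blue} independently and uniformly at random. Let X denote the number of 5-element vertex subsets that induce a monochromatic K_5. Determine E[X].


Let X = Σ_S X_S over the C(47, 5) = 1533939 subsets S of size 5, where X_S = 1 if the K_5 on S is monochromatic.
For a fixed S, the K_5 on S has C(5, 2) = 10 edges. P[all 10 edges red] = (1/2)^10, and likewise for blue, so P[monochromatic] = 2·(1/2)^10 = 2^{1 − 10} = 1/512.
By linearity: E[X] = C(47, 5) · 2^{1 − 10} = 1533939 · 1/512 = 1533939/512.
Numerically: E[X] ≈ 2995.9746.

E[X] = C(47,5)·2^(1−C(5,2)) = 1533939/512 ≈ 2995.9746.


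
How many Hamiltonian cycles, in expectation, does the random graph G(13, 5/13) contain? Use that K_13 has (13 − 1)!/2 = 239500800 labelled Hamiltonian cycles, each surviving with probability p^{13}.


K_13 has (13 − 1)!/2 = 239500800 labelled Hamiltonian cycles.
For each such Hamiltonian cycle H, let X_H = 1 if all 13 edges of H are present in G. Then P[X_H = 1] = p^{13} = (5/13)^{13} = 1220703125/302875106592253.
By linearity: E[X] = Σ_H E[X_H] = 239500800 · p^{13} = 239500800 · 1220703125/302875106592253 = 292359375000000000/302875106592253.
Numerically: E[X] ≈ 965.28.

E[X] = 239500800 · (5/13)^{13} = 292359375000000000/302875106592253 ≈ 965.28.


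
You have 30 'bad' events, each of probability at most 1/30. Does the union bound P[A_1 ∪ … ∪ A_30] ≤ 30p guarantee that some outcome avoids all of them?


Union bound: P[∪_{i=1}^{30} A_i] ≤ Σ_i P[A_i] ≤ 30·p = 30·(1/30) = 1.
Numerically: 1 ≈ 1.0000.
Is 1 < 1? NO.
Since the bound 1 is ≥ 1, the union bound is uninformative here; it does NOT by itself certify existence.

30·p = 1 ≈ 1.0000; existence NOT certified by the union bound.


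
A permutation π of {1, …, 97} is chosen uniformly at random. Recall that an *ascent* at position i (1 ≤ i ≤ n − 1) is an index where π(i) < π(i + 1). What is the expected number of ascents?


Write X = Σ X_I over i = 1, …, 96, with X_I the indicator of one ascent.
There are 96 indicators.
For each fixed i, the pair (π(i), π(i+1)) is a uniformly random ordered pair of distinct values from {1, …, 97}; by symmetry P[π(i) < π(i+1)] = 1/2.
By linearity: E[X] = 96 · (1/2) = (97 − 1) · (1/2) = 48 ≈ 48.000000.

E[X] = 48 = 48.000000.


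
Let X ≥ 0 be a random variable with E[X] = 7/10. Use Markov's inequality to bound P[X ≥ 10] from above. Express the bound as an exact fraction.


μ = E[X] = 7/10, a = 10.
Markov: P[X ≥ 10] ≤ μ/a = (7/10)/10 = 7/100.
Numerically: ≈ 0.070.
(Since a = 10 > μ = 0.700, the bound 7/100 is < 1 and informative.)

P[X ≥ 10] ≤ 7/100 ≈ 0.070.


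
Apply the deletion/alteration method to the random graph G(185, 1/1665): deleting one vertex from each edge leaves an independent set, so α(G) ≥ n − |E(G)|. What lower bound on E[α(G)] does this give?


E[|E(G)|] = C(185, 2)·p = 17020 · (1/1665) = 92/9.
E[α(G)] ≥ n − E[|E(G)|] = 185 − 92/9 = 1573/9.
Numerically: ≈ 174.7778.
(This is only a lower bound; the true E[α(G)] may be larger.)

E[α(G)] ≥ 1573/9 ≈ 174.7778.


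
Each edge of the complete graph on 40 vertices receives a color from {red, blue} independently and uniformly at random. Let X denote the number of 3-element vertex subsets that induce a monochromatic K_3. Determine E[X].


Let X = Σ_S X_S over the C(40, 3) = 9880 subsets S of size 3, where X_S = 1 if the K_3 on S is monochromatic.
For a fixed S, the K_3 on S has C(3, 2) = 3 edges. P[all 3 edges red] = (1/2)^3, and likewise for blue, so P[monochromatic] = 2·(1/2)^3 = 2^{1 − 3} = 1/4.
Summing: E[X] = C(40, 3) · 2^{1 − 3} = 9880 · 1/4 = 2470.
Numerically: E[X] ≈ 2470.00000.

E[X] = C(40,3)·2^(1−C(3,2)) = 2470 ≈ 2470.00000.


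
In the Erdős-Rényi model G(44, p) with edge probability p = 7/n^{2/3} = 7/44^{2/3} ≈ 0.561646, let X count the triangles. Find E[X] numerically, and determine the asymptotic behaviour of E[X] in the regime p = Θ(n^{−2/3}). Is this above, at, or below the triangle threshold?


Number of potential triangles: C(44, 3) = 13244.
Each occurs with probability p³ ≈ (0.561646)³ ≈ 1.77169421e-01.
By linearity: E[X] = C(44, 3)·p³ ≈ 13244 · 1.77169421e-01 ≈ 2346.431818.
Since α = 2/3 < 1, p = c/n^{2/3} ≫ 1/n is above the triangle threshold p ~ 1/n. Asymptotically E[X] ~ (c³/6)·n^{3(1−α)} = (7³/6)·n^{1} → ∞; triangles are abundant w.h.p.

E[X] ≈ 2346.431818; in regime p = Θ(1/n^{2/3}) E[X] diverges (above the triangle threshold p ~ 1/n).


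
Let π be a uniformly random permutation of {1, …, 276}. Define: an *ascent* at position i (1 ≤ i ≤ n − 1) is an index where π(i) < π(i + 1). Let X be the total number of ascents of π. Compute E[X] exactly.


Write X = Σ X_I over i = 1, …, 275, with X_I the indicator of one ascent.
There are 275 indicators.
For each fixed i, the pair (π(i), π(i+1)) is a uniformly random ordered pair of distinct values from {1, …, 276}; by symmetry P[π(i) < π(i+1)] = 1/2.
By linearity: E[X] = 275 · (1/2) = (276 − 1) · (1/2) = 275/2 ≈ 137.500000.

E[X] = 275/2 = 137.500000.


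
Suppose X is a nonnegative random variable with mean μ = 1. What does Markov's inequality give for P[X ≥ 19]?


μ = E[X] = 1, a = 19.
Markov: P[X ≥ 19] ≤ μ/a = (1)/19 = 1/19.
Numerically: ≈ 0.053.
(Since a = 19 > μ = 1.000, the bound 1/19 is < 1 and informative.)

P[X ≥ 19] ≤ 1/19 ≈ 0.053.


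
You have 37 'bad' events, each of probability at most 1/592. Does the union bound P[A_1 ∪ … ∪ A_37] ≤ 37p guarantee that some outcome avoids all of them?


Union bound: P[∪_{i=1}^{37} A_i] ≤ Σ_i P[A_i] ≤ 37·p = 37·(1/592) = 1/16.
Numerically: 1/16 ≈ 0.06250.
Is 1/16 < 1? YES.
Since P[∪ A_i] ≤ 1/16 < 1, the complement has P[∩ A_i^c] ≥ 1 − 1/16 = 15/16 > 0, so some outcome avoids every A_i.

37·p = 1/16 ≈ 0.06250; existence CERTIFIED by the union bound.


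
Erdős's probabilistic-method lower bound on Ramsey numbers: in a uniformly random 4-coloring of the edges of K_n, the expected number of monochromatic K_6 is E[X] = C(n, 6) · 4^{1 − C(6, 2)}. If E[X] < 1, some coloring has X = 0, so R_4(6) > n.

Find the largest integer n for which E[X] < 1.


We need C(n, 6) · 4^{1 − 15} < 1, i.e. C(n, 6) < 4^{15 − 1} = 268435456.
Check values of n near the boundary:
  n = 77: C(77, 6) = 237093780; 237093780 < 268435456? YES
  n = 78: C(78, 6) = 256851595; 256851595 < 268435456? YES
  n = 79: C(79, 6) = 277962685; 277962685 < 268435456? NO
  n = 80: C(80, 6) = 300500200; 300500200 < 268435456? NO
The largest n with C(n, 6) < 268435456 is n = 78 (where E[X] = 256851595/268435456 ≈ 0.95685). Hence R_4(6) > 78, i.e. R_4(6) ≥ 79.

Largest n = 78; hence R_4(6) > 78.


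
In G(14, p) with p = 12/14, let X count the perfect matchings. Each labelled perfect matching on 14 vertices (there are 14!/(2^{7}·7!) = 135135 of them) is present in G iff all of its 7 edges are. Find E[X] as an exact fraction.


K_14 has 14!/(2^{7}·7!) = 135135 labelled perfect matchings.
For each such perfect matching H, let X_H = 1 if all 7 edges of H are present in G. Then P[X_H = 1] = p^{7} = (6/7)^{7} = 279936/823543.
Summing the indicators: E[X] = Σ_H E[X_H] = 135135 · p^{7} = 135135 · 279936/823543 = 5404164480/117649.
Numerically: E[X] ≈ 4.59e+04.

E[X] = 135135 · (6/7)^{7} = 5404164480/117649 ≈ 4.59e+04.


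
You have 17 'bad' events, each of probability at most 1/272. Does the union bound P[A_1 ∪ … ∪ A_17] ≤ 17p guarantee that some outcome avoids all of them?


Union bound: P[∪_{i=1}^{17} A_i] ≤ Σ_i P[A_i] ≤ 17·p = 17·(1/272) = 1/16.
Numerically: 1/16 ≈ 0.06250.
Is 1/16 < 1? YES.
Since P[∪ A_i] ≤ 1/16 < 1, the complement has P[∩ A_i^c] ≥ 1 − 1/16 = 15/16 > 0, so some outcome avoids every A_i.

17·p = 1/16 ≈ 0.06250; existence CERTIFIED by the union bound.


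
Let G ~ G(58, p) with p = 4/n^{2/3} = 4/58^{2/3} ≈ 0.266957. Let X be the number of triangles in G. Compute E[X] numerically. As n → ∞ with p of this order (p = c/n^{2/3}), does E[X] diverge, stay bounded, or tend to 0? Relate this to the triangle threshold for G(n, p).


Number of potential triangles: C(58, 3) = 30856.
Each occurs with probability p³ ≈ (0.266957)³ ≈ 1.90249703e-02.
By linearity: E[X] = C(58, 3)·p³ ≈ 30856 · 1.90249703e-02 ≈ 587.034483.
Since α = 2/3 < 1, p = c/n^{2/3} ≫ 1/n is above the triangle threshold p ~ 1/n. Asymptotically E[X] ~ (c³/6)·n^{3(1−α)} = (4³/6)·n^{1} → ∞; triangles are abundant w.h.p.

E[X] ≈ 587.034483; in regime p = Θ(1/n^{2/3}) E[X] diverges (above the triangle threshold p ~ 1/n).


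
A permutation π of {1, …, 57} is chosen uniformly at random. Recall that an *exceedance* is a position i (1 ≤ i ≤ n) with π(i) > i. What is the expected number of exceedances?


Write X = Σ_{i=1}^{57} X_i, where X_i = 1_{π(i) > i}.
For each fixed i, π(i) is uniform over {1, …, 57} (marginal of a uniform permutation), so P[π(i) > i] = (n − i)/n. Summing: Σ_{i=1}^{57} (n − i)/n = (0 + 1 + … + 56)/57 = 57(57 − 1)/(2·57) = (57 − 1)/2.
Hence E[X] = Σ_{i=1}^{57} (57 − i)/57 = 28 ≈ 28.00000.

E[X] = 28 = 28.00000.


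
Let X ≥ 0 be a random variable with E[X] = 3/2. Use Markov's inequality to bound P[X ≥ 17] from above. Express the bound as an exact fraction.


μ = E[X] = 3/2, a = 17.
Markov: P[X ≥ 17] ≤ μ/a = (3/2)/17 = 3/34.
Numerically: ≈ 0.088.
(Since a = 17 > μ = 1.500, the bound 3/34 is < 1 and informative.)

P[X ≥ 17] ≤ 3/34 ≈ 0.088.
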